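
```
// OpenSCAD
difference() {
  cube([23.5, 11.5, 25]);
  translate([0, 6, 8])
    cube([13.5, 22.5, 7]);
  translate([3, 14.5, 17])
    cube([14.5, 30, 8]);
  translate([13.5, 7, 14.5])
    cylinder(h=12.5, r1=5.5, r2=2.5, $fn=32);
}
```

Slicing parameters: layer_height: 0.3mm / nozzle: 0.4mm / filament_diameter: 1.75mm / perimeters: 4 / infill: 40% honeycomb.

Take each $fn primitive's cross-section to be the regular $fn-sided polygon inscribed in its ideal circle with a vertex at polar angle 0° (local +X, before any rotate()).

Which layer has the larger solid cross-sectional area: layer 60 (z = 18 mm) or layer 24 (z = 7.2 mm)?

Layer 60 (z = 18): the cube is present — its section is the full 23.5×11.5 rectangle (area 270.25 mm²); the cube at (0, 6) does not reach this height (z outside [8, 15]); the cube at (3, 14.5) (footprint 14.5×30) is included at this height (area 435.00 mm²); the cone at (13.5, 7): at t=0.280 of its height the radius interpolates to r₁+(r₂−r₁)t = 4.660, giving a regular 32-gon of that circumradius (area = (32/2)·4.660²·sin(360°/32) = 67.78 mm²); After the difference (first − rest): starting from the 23.5×11.5 cube (270.25 mm²), the 14.5×30 cube at (3, 14.5) misses the remaining region (no effect); the cone at (13.5, 7) partially overlaps it — only the 67.56 mm² overlap (of its 67.78 mm²) is removed, clipping the outline — area = 202.69 mm². So its area = 202.69 mm². Layer 24 (z = 7.2): the 23.5×11.5 cube contributes its full rectangle (area 270.25 mm²); the cube at (0, 6) is absent (z outside [8, 15]); the cube at (3, 14.5) is absent (z outside [17, 25]); the cone at (13.5, 7) is not intersected at this z (z outside [14.5, 27]); Subtracting the remaining from the first: none of the subtracted shapes is present at this height, so the 23.5×11.5 cube is unchanged — area = 270.25 mm². So its area = 270.25 mm². Layer 24 is larger (270.25 vs 202.69 mm²).

layer 24 (z = 7.2 mm)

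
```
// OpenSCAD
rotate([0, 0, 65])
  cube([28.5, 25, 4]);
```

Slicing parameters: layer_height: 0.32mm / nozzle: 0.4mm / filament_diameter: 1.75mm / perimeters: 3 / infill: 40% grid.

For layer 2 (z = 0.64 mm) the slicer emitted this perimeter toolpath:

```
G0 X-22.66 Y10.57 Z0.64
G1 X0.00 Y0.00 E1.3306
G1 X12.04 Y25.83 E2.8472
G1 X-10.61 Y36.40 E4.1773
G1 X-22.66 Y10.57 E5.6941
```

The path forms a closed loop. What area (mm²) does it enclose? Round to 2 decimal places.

712.49 mm²

Apply the shoelace formula to the sequence of (X, Y) vertices; enclosed area = 712.49 mm².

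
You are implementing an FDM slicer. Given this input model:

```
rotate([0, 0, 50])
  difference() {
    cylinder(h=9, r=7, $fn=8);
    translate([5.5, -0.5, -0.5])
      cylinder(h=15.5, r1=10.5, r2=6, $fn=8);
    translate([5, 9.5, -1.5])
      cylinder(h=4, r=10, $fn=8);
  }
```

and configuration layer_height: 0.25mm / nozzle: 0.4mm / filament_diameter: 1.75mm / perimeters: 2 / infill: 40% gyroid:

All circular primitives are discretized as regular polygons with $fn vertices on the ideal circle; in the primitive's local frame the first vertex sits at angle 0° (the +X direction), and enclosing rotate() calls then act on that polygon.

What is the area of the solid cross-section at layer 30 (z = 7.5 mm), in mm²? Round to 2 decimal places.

At z = 7.5 mm: the cylinder: section is a regular 8-gon, circumradius r=7 (area = (8/2)·7.000²·sin(360°/8) = 138.59 mm²); the cone at (5.5, -0.5) contributes a regular 8-gon of circumradius 8.177 (interpolated between r1=10.5 and r2=6 at t=0.516) (area = (8/2)·8.177²·sin(360°/8) = 189.14 mm²); the cylinder at (5, 9.5) is absent (z outside [-1.5, 2.5]); Subtracting the remaining from the first: starting from the r=7 cylinder (138.59 mm²), the cone at (5.5, -0.5) partially overlaps it — only the 84.68 mm² overlap (of its 189.14 mm²) is removed, clipping the outline — area = 53.91 mm²; (rotated 50° about Z; rotation is an isometry so areas/perimeters/island counts are preserved). Overall, the cross-section is a single solid region. Net area = 53.91 mm².

53.91 mm²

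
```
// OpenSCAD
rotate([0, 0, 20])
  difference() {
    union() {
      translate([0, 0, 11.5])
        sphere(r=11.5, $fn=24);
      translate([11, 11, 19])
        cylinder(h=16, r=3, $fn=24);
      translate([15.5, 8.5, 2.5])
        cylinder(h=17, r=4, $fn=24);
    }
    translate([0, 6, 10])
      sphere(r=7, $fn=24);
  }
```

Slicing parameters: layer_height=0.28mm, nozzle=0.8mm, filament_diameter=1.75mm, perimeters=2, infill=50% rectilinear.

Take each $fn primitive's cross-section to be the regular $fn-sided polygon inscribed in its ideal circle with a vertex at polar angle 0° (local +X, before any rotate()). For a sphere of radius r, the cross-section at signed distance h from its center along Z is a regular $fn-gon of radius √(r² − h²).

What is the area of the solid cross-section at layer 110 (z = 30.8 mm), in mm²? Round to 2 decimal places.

At z = 30.8 mm: the sphere is not intersected at this z (|z−center|=19.300 > r=11.5); the r=3 cylinder at (11, 11) gives a regular 24-gon of circumradius 3 (constant along its height) (area = (24/2)·3.000²·sin(360°/24) = 27.95 mm²); the cylinder at (15.5, 8.5) does not reach this height (z outside [2.5, 19.5]); Taking the union: only the r=3 cylinder at (11, 11) is present, so the union is just that shape — area = 27.95 mm²; the sphere at (0, 6) does not reach this height (|z−center|=20.800 > r=7); Subtracting the remaining from the first: none of the subtracted shapes is present at this height, so that combined region is unchanged — area = 27.95 mm²; (whole slice rotated 20° about Z — lengths, areas and connectivity unchanged). Overall, the cross-section is a single solid region. Net area = 27.95 mm².

27.95 mm²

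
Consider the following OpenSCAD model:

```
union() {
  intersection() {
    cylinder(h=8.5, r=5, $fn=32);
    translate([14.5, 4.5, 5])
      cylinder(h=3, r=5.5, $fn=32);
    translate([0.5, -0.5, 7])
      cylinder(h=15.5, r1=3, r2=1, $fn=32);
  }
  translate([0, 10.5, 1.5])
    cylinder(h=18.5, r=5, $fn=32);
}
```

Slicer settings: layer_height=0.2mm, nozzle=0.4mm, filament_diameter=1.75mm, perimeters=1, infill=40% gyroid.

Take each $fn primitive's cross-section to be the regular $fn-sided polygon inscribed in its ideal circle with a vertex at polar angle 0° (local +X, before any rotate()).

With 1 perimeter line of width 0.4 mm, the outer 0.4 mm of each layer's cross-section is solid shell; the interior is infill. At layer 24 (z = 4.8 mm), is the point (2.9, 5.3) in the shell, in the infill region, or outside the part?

outside

At z = 4.8 mm: the cylinder: section is a regular 32-gon, circumradius r=5; the cylinder at (14.5, 4.5) is not intersected at this z (z outside [5, 8]); the cone at (0.5, -0.5) is not intersected at this z (z outside [7, 22.5]); Keeping only the common overlap: at least one operand is absent at this height, so nothing remains; the r=5 cylinder at (0, 10.5) contributes a regular 32-gon of circumradius 5; Combining (union): only the r=5 cylinder at (0, 10.5) is present, so the union is just that shape — 1 connected region. Overall, the cross-section is a single solid region. The nearest boundary edge runs (1.91, 5.88)→(2.78, 6.34); distance from the point to it = 0.98 mm. The point is not inside any of the regions above, so it lies outside the cross-section (0.98 mm from the nearest boundary).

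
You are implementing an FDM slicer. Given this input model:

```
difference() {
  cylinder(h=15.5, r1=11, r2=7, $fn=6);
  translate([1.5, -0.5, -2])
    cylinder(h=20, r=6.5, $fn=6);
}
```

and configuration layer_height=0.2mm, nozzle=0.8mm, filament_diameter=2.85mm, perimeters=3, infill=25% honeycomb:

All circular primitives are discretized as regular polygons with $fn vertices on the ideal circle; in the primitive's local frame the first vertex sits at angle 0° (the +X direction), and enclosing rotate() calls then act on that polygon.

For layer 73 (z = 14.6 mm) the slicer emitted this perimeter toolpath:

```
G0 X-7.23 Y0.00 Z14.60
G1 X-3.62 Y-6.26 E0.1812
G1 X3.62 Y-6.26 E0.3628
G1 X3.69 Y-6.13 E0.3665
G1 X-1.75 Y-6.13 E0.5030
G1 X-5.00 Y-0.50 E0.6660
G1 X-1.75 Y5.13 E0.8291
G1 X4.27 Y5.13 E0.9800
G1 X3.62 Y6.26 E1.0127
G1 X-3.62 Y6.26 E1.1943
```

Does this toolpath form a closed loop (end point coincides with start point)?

Start point (G0): (-7.23, 0.00). End point (last G1): the path does not return to the start — open.

no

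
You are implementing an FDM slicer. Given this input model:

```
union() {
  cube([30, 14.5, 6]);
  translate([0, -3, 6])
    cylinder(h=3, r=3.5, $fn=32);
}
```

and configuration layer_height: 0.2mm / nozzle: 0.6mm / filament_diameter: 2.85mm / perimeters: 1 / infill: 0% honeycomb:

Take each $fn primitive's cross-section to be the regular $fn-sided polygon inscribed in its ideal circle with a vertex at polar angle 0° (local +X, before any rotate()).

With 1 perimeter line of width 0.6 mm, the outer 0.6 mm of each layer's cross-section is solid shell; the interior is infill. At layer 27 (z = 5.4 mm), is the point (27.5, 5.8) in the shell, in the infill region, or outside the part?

At z = 5.4 mm: the 30×14.5 cube contributes its full rectangle; the cylinder at (0, -3) is not intersected at this z (z outside [6, 9]); Combining (union): only the 30×14.5 cube is present, so the union is just that shape — 1 connected region. Overall, the cross-section is a single solid region. The nearest boundary edge runs (30.00, 0.00)→(30.00, 14.50); distance from the point to it = 2.50 mm. The point is inside the cross-section and 2.50 mm from the nearest boundary — more than the 0.6 mm shell width (1 × 0.6), so it's in the infill interior.

infill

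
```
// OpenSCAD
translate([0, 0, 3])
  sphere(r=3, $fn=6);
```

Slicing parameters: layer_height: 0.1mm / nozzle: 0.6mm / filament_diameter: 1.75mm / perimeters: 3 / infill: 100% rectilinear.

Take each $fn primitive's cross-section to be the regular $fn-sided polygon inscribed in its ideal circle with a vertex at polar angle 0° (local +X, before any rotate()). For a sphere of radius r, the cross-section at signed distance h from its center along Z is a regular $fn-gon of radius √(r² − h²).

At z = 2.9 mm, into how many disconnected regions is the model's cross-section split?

1

At z = 2.9 mm: the sphere: section is a regular 6-gon, circumradius = √(r²−h²) = √(3²−0.1²) = 2.998. The result has 1 disconnected region.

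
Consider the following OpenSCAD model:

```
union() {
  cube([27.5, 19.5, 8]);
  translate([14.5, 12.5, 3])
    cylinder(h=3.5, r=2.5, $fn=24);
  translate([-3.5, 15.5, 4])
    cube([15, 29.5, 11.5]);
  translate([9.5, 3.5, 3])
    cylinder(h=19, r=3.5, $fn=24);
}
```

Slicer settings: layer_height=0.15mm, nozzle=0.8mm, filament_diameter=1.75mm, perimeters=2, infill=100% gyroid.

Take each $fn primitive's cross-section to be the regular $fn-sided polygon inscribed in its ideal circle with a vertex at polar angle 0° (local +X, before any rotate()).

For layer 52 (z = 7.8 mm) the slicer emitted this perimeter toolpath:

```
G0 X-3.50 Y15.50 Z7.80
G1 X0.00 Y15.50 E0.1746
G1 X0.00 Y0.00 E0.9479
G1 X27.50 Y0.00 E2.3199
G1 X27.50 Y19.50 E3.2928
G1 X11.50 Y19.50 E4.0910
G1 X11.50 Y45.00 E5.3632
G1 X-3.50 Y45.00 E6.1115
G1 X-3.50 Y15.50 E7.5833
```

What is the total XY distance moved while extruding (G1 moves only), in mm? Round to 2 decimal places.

152.00 mm

Sum the Euclidean lengths of each G1 segment: total = 152.00 mm.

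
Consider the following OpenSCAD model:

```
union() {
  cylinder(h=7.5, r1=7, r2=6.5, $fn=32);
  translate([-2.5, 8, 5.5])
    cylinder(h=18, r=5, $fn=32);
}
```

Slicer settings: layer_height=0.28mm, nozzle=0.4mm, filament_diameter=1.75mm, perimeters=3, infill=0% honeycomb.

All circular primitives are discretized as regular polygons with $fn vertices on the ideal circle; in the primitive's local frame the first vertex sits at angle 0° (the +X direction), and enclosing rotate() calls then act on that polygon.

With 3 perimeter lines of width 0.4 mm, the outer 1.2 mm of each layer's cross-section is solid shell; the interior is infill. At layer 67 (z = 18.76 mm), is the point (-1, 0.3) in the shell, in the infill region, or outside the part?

outside

At z = 18.76 mm: the cone does not reach this height (z outside [0, 7.5]); the r=5 cylinder at (-2.5, 8) contributes a regular 32-gon of circumradius 5; Combining (union): only the r=5 cylinder at (-2.5, 8) is present, so the union is just that shape — 1 connected region. Overall, the cross-section is a single solid region. The nearest boundary edge runs (-2.50, 3.00)→(-1.52, 3.10); distance from the point to it = 2.84 mm. The point is not inside any of the regions above, so it lies outside the cross-section (2.84 mm from the nearest boundary).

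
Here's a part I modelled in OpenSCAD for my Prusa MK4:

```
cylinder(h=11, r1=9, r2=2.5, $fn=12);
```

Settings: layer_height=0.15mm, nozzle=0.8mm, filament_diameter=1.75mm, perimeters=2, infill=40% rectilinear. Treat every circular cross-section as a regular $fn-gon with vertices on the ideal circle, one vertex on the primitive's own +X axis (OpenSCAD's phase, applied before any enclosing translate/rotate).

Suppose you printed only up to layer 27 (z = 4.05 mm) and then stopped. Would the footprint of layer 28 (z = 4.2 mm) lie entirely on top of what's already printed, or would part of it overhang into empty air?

Compare the two slices. At z = 4.05: the cone: at t=0.368 of its height the radius interpolates to r₁+(r₂−r₁)t = 6.607, giving a regular 12-gon of that circumradius (area = (12/2)·6.607²·sin(360°/12) = 130.95 mm²). At z = 4.2: the cone: at t=0.382 of its height the radius interpolates to r₁+(r₂−r₁)t = 6.518, giving a regular 12-gon of that circumradius (area = (12/2)·6.518²·sin(360°/12) = 127.46 mm²). Checking containment: the cross-section at z = 4.2 is a subset of the cross-section at z = 4.05.

entirely on top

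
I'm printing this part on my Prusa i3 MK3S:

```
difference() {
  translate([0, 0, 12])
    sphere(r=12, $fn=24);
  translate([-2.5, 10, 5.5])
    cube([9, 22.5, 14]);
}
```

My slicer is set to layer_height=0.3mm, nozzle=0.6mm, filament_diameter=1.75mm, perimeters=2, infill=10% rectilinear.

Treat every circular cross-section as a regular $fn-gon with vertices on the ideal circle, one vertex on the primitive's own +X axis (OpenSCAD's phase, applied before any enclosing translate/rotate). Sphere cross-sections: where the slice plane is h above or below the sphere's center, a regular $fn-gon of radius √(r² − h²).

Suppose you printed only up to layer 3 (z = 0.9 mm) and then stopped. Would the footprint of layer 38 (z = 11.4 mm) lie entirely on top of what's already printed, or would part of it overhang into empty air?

Compare the two slices. At z = 0.9: the r=12 sphere contributes a regular 24-gon of circumradius √(12²−11.1²) = 4.560 (area = (24/2)·4.560²·sin(360°/24) = 64.57 mm²); the cube at (-2.5, 10) is not intersected at this z (z outside [5.5, 19.5]); Taking the first minus the rest: none of the subtracted shapes is present at this height, so the r=12 sphere is unchanged — area = 64.57 mm². At z = 11.4: the r=12 sphere contributes a regular 24-gon of circumradius √(12²−0.6²) = 11.985 (area = (24/2)·11.985²·sin(360°/24) = 446.12 mm²); the cube at (-2.5, 10) is present — its section is the full 9×22.5 rectangle (area 202.50 mm²); Subtracting the remaining from the first: starting from the r=12 sphere (446.12 mm²), the 9×22.5 cube at (-2.5, 10) partially overlaps it — only the 13.00 mm² overlap (of its 202.50 mm²) is removed, clipping the outline — area = 433.13 mm². Checking containment: at z = 11.4 the cross-section extends beyond the z = 0.9 cross-section by about 368.56 mm².

part overhangs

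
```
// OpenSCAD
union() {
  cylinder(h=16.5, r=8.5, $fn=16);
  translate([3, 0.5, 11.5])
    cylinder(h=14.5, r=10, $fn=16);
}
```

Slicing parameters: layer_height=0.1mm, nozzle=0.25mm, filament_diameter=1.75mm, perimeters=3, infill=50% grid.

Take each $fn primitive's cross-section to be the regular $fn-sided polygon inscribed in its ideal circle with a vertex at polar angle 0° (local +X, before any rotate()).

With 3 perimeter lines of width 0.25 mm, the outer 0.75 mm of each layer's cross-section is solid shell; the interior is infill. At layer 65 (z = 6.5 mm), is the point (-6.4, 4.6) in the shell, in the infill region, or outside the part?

shell

At z = 6.5 mm: the r=8.5 cylinder contributes a regular 16-gon of circumradius 8.5; the cylinder at (3, 0.5) does not reach this height (z outside [11.5, 26]); Taking the union: only the r=8.5 cylinder is present, so the union is just that shape — 1 connected region. Overall, the cross-section is a single solid region. The nearest boundary edge runs (-6.01, 6.01)→(-7.85, 3.25); distance from the point to it = 0.46 mm. The point is inside the cross-section, 0.46 mm from the nearest boundary — within the 0.75 mm shell band (3 × 0.25).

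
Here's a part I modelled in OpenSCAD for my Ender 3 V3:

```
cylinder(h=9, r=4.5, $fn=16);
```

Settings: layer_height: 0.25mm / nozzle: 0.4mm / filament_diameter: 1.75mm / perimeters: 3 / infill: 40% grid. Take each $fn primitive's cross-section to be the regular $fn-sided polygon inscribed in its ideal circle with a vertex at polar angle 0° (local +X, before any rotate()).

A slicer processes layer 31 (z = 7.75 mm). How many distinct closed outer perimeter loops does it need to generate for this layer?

At z = 7.75 mm: the cylinder: section is a regular 16-gon, circumradius r=4.5. The result has 1 disconnected region.

1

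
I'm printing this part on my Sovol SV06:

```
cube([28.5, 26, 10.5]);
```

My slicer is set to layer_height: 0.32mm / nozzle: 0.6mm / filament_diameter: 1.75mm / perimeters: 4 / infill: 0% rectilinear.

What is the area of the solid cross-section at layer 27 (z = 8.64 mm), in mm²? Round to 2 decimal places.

741.00 mm²

At z = 8.64 mm: the 28.5×26 cube contributes its full rectangle (area 741.00 mm²). Overall, the cross-section is a single solid region. Net area = 741.00 mm².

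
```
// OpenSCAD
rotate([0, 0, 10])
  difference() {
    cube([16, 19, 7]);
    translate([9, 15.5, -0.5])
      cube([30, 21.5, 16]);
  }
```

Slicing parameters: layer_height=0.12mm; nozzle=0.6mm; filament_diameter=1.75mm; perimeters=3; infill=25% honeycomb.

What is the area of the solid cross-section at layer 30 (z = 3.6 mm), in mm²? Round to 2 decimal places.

279.50 mm²

At z = 3.6 mm: the cube is present — its section is the full 16×19 rectangle (area 304.00 mm²); the cube at (9, 15.5) is present — its section is the full 30×21.5 rectangle (area 645.00 mm²); Subtracting the remaining from the first: starting from the 16×19 cube (304.00 mm²), the 30×21.5 cube at (9, 15.5) partially overlaps it — only the 24.50 mm² overlap (of its 645.00 mm²) is removed, clipping the outline — area = 279.50 mm²; (whole slice rotated 10° about Z — lengths, areas and connectivity unchanged). Overall, the cross-section is a single solid region. Net area = 279.50 mm².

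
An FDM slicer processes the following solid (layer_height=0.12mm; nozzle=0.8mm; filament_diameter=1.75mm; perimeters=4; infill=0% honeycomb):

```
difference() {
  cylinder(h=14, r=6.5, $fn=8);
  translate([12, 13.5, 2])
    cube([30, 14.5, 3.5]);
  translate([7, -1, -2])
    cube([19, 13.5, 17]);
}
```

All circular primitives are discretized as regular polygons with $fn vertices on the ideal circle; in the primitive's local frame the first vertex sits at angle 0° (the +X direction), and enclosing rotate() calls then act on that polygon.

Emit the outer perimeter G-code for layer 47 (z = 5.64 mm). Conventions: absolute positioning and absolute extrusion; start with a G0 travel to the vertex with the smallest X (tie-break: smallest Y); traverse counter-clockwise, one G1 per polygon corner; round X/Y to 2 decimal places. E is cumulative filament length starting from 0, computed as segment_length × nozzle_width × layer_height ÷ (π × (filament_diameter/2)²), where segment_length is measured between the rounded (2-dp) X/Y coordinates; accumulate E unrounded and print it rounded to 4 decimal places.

G0 X-6.50 Y0.00 Z5.64
G1 X-4.60 Y-4.60 E0.1986
G1 X0.00 Y-6.50 E0.3973
G1 X4.60 Y-4.60 E0.5959
G1 X6.50 Y0.00 E0.7946
G1 X4.60 Y4.60 E0.9932
G1 X0.00 Y6.50 E1.1918
G1 X-4.60 Y4.60 E1.3905
G1 X-6.50 Y0.00 E1.5891

At z = 5.64 mm: the r=6.5 cylinder gives a regular 8-gon of circumradius 6.5 (constant along its height); the cube at (12, 13.5) does not reach this height (z outside [2, 5.5]); the cube at (7, -1) is present — its section is the full 19×13.5 rectangle; After the difference (first − rest): starting from the r=6.5 cylinder, the 19×13.5 cube at (7, -1) misses the remaining region (no effect) — 1 connected region. The outline is a single polygon with 8 vertices. Extrusion per mm of travel: 0.8 × 0.12 / (π × 0.875²) = 0.039912. Accumulating E over each segment gives final E = 1.5891.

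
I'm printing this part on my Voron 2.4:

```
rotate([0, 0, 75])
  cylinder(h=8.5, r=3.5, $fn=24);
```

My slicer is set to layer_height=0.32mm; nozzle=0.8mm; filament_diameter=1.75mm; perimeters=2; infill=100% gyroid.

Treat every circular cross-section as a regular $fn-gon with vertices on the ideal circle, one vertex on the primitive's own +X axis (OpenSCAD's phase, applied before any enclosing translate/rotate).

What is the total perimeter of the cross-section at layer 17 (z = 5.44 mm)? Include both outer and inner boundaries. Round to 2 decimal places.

At z = 5.44 mm: the cylinder: section is a regular 24-gon, circumradius r=3.5 (perimeter = 2·24·3.500·sin(180°/24) = 21.93 mm); (whole slice rotated 75° about Z — lengths, areas and connectivity unchanged). Overall, the cross-section is a single solid region. Total boundary length (outer) = 21.93 mm.

21.93 mm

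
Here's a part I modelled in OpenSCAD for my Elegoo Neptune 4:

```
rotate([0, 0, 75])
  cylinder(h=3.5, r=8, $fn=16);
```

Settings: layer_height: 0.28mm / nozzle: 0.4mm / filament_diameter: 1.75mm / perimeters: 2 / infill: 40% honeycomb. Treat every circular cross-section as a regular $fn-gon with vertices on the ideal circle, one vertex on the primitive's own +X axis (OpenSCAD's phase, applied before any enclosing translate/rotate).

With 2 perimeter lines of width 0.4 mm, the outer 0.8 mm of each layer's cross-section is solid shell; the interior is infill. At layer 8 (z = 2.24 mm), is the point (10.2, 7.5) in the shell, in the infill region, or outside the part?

outside

At z = 2.24 mm: the r=8 cylinder contributes a regular 16-gon of circumradius 8; (whole slice rotated 75° about Z — lengths, areas and connectivity unchanged). Overall, the cross-section is a single solid region. Undo the 75° rotation: the query point maps to (9.884, -7.911) in the un-rotated model frame. The nearest boundary edge runs (5.66, -5.66)→(7.39, -3.06); distance from the point to it = 4.77 mm. The point is not inside any of the regions above, so it lies outside the cross-section (4.77 mm from the nearest boundary).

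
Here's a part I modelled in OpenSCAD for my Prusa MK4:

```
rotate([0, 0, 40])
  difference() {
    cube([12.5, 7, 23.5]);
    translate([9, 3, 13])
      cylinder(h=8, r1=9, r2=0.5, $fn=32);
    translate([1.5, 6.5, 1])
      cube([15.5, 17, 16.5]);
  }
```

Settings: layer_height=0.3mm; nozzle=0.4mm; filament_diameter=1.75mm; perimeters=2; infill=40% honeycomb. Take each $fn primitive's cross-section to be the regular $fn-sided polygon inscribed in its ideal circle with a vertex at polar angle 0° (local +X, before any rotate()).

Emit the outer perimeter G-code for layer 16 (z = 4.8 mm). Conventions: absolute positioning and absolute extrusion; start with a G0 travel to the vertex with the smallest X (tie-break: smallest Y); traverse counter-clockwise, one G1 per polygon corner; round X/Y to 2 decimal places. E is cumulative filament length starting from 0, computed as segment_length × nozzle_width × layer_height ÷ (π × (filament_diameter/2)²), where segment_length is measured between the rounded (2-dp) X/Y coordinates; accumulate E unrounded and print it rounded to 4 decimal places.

At z = 4.8 mm: the cube is present — its section is the full 12.5×7 rectangle; the cone at (9, 3) is not intersected at this z (z outside [13, 21]); the cube at (1.5, 6.5) (footprint 15.5×17) is included at this height; Subtracting the remaining from the first: starting from the 12.5×7 cube, the 15.5×17 cube at (1.5, 6.5) partially overlaps it — only the 5.50 mm² overlap (of its 263.50 mm²) is removed, clipping the outline — 1 connected region; (rotated 40° about Z; rotation is an isometry so areas/perimeters/island counts are preserved). The outline is a single polygon with 6 vertices. Extrusion per mm of travel: 0.4 × 0.3 / (π × 0.875²) = 0.049890. Accumulating E over each segment gives final E = 1.9463.

G0 X-4.50 Y5.36 Z4.80
G1 X0.00 Y0.00 E0.3492
G1 X9.58 Y8.03 E0.9728
G1 X5.40 Y13.01 E1.2972
G1 X-3.03 Y5.94 E1.8461
G1 X-3.35 Y6.33 E1.8712
G1 X-4.50 Y5.36 E1.9463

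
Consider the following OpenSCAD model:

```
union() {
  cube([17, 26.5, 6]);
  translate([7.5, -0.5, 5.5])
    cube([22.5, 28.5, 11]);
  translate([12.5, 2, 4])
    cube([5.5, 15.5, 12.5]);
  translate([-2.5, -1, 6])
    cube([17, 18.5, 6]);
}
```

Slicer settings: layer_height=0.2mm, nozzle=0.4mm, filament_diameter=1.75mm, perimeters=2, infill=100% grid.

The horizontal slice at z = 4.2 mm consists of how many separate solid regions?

At z = 4.2 mm: the cube (footprint 17×26.5) is included at this height; the cube at (7.5, -0.5) is absent (z outside [5.5, 16.5]); the 5.5×15.5 cube at (12.5, 2) contributes its full rectangle; the cube at (-2.5, -1) is not intersected at this z (z outside [6, 12]); Taking the union: the regions partially overlap (shared area 69.75 mm²), so overlapping operands fuse into one piece — 1 connected region. The result has 1 disconnected region.

1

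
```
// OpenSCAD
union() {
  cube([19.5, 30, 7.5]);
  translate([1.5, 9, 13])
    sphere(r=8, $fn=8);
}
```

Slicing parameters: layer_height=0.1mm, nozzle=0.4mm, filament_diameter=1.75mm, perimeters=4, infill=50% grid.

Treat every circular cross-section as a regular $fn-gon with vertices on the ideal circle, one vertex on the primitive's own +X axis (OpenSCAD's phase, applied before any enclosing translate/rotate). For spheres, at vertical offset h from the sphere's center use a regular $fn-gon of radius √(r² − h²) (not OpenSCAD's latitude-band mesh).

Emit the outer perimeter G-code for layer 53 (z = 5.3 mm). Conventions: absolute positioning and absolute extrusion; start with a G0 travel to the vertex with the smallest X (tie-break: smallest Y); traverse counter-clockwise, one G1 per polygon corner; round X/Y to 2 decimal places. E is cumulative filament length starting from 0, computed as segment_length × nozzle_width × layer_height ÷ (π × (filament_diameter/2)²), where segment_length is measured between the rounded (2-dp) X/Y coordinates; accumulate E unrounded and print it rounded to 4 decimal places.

At z = 5.3 mm: the cube is present — its section is the full 19.5×30 rectangle; the r=8 sphere at (1.5, 9) contributes a regular 8-gon of circumradius √(8²−7.7²) = 2.170; Combining (union): the regions partially overlap (shared area 12.24 mm²), so overlapping operands fuse into one piece — 1 connected region. The outline is a single polygon with 9 vertices. Extrusion per mm of travel: 0.4 × 0.1 / (π × 0.875²) = 0.016630. Accumulating E over each segment gives final E = 1.6512.

G0 X-0.67 Y9.00 Z5.30
G1 X-0.03 Y7.47 E0.0276
G1 X0.00 Y7.45 E0.0282
G1 X0.00 Y0.00 E0.1521
G1 X19.50 Y0.00 E0.4764
G1 X19.50 Y30.00 E0.9753
G1 X0.00 Y30.00 E1.2995
G1 X0.00 Y10.55 E1.6230
G1 X-0.03 Y10.53 E1.6236
G1 X-0.67 Y9.00 E1.6512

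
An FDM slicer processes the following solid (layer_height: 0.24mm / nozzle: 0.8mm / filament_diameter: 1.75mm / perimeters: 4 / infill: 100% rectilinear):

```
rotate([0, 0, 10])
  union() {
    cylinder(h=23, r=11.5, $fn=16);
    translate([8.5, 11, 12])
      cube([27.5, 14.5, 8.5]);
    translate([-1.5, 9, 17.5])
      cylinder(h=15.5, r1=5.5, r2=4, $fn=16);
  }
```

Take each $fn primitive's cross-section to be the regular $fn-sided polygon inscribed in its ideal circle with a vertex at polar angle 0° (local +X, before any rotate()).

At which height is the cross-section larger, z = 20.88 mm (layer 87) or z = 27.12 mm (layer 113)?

layer 87 (z = 20.88 mm)

Layer 87 (z = 20.88): the r=11.5 cylinder gives a regular 16-gon of circumradius 11.5 (constant along its height) (area = (16/2)·11.500²·sin(360°/16) = 404.88 mm²); the cube at (8.5, 11) is not intersected at this z (z outside [12, 20.5]); the cone at (-1.5, 9) contributes a regular 16-gon of circumradius 5.173 (interpolated between r1=5.5 and r2=4 at t=0.218) (area = (16/2)·5.173²·sin(360°/16) = 81.92 mm²); Combining (union): the regions partially overlap — summed areas 486.80 mm² minus the doubly-counted overlap 59.52 mm² gives 427.28 mm² — area = 427.28 mm²; (whole slice rotated 10° about Z — lengths, areas and connectivity unchanged). So its area = 427.28 mm². Layer 113 (z = 27.12): the cylinder is absent (z outside [0, 23]); the cube at (8.5, 11) is not intersected at this z (z outside [12, 20.5]); the cone at (-1.5, 9): at t=0.621 of its height the radius interpolates to r₁+(r₂−r₁)t = 4.569, giving a regular 16-gon of that circumradius (area = (16/2)·4.569²·sin(360°/16) = 63.91 mm²); Taking the union: only the cone at (-1.5, 9) is present, so the union is just that shape — area = 63.91 mm²; (rotated 10° about Z; rotation is an isometry so areas/perimeters/island counts are preserved). So its area = 63.91 mm². Layer 87 is larger (427.28 vs 63.91 mm²).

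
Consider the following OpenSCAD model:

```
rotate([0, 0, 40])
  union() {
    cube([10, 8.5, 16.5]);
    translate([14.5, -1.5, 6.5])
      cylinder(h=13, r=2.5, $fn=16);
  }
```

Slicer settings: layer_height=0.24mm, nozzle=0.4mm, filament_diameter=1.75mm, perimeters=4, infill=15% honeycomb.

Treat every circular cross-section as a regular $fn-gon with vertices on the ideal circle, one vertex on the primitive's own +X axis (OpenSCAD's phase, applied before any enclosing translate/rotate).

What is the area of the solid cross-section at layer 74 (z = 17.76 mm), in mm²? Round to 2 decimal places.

19.13 mm²

At z = 17.76 mm: the cube is not intersected at this z (z outside [0, 16.5]); the r=2.5 cylinder at (14.5, -1.5) contributes a regular 16-gon of circumradius 2.5 (area = (16/2)·2.500²·sin(360°/16) = 19.13 mm²); Merging all regions: only the r=2.5 cylinder at (14.5, -1.5) is present, so the union is just that shape — area = 19.13 mm²; (rotated 40° about Z; rotation is an isometry so areas/perimeters/island counts are preserved). Overall, the cross-section is a single solid region. Net area = 19.13 mm².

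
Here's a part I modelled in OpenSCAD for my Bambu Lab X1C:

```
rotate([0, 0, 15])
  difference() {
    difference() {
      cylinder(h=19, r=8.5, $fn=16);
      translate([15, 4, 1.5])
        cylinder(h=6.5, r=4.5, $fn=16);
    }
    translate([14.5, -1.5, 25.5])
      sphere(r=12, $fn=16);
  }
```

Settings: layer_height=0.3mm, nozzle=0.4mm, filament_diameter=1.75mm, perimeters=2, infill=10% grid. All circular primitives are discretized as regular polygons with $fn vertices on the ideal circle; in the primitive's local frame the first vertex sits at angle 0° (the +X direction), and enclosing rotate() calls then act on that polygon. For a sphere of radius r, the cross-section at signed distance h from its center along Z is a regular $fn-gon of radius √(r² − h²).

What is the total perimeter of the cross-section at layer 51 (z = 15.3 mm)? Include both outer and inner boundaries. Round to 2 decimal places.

At z = 15.3 mm: the r=8.5 cylinder contributes a regular 16-gon of circumradius 8.5 (perimeter = 2·16·8.500·sin(180°/16) = 53.06 mm); the cylinder at (15, 4) is not intersected at this z (z outside [1.5, 8]); Subtracting the remaining from the first: none of the subtracted shapes is present at this height, so the r=8.5 cylinder is unchanged — boundary = 53.06 mm; the r=12 sphere at (14.5, -1.5) contributes a regular 16-gon of circumradius √(12²−10.2²) = 6.321 (perimeter = 2·16·6.321·sin(180°/16) = 39.46 mm); Subtracting the remaining from the first: starting from the result so far, the r=12 sphere at (14.5, -1.5) partially overlaps it — only the 0.04 mm² overlap (of its 122.34 mm²) is removed, clipping the outline — boundary = 53.06 mm; (whole slice rotated 15° about Z — lengths, areas and connectivity unchanged). Overall, the cross-section is a single solid region. Total boundary length (outer) = 53.06 mm.

53.06 mm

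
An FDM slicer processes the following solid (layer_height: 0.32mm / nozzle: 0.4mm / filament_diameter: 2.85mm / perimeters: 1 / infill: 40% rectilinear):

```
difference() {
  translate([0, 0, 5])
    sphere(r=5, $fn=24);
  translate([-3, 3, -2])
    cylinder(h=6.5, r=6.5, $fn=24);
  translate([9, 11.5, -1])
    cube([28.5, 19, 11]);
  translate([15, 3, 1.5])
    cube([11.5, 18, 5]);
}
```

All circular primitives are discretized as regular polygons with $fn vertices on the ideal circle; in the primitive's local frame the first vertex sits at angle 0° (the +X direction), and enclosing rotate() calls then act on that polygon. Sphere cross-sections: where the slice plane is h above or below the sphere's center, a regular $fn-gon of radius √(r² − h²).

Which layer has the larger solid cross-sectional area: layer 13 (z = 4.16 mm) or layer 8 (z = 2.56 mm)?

layer 13 (z = 4.16 mm)

Layer 13 (z = 4.16): the sphere: section is a regular 24-gon, circumradius = √(r²−h²) = √(5²−0.84²) = 4.929 (area = (24/2)·4.929²·sin(360°/24) = 75.45 mm²); the cylinder at (-3, 3): section is a regular 24-gon, circumradius r=6.5 (area = (24/2)·6.500²·sin(360°/24) = 131.22 mm²); the cube at (9, 11.5) is present — its section is the full 28.5×19 rectangle (area 541.50 mm²); the 11.5×18 cube at (15, 3) contributes its full rectangle (area 207.00 mm²); After the difference (first − rest): starting from the r=5 sphere (75.45 mm²), the r=6.5 cylinder at (-3, 3) partially overlaps it — only the 52.75 mm² overlap (of its 131.22 mm²) is removed, clipping the outline; the 28.5×19 cube at (9, 11.5) misses the remaining region (no effect); the 11.5×18 cube at (15, 3) misses the remaining region (no effect) — area = 22.71 mm². So its area = 22.71 mm². Layer 8 (z = 2.56): the r=5 sphere contributes a regular 24-gon of circumradius √(5²−2.44²) = 4.364 (area = (24/2)·4.364²·sin(360°/24) = 59.15 mm²); the r=6.5 cylinder at (-3, 3) gives a regular 24-gon of circumradius 6.5 (constant along its height) (area = (24/2)·6.500²·sin(360°/24) = 131.22 mm²); the cube at (9, 11.5) (footprint 28.5×19) is included at this height (area 541.50 mm²); the cube at (15, 3) (footprint 11.5×18) is included at this height (area 207.00 mm²); After the difference (first − rest): starting from the r=5 sphere (59.15 mm²), the r=6.5 cylinder at (-3, 3) partially overlaps it — only the 44.26 mm² overlap (of its 131.22 mm²) is removed, clipping the outline; the 28.5×19 cube at (9, 11.5) misses the remaining region (no effect); the 11.5×18 cube at (15, 3) misses the remaining region (no effect) — area = 14.89 mm². So its area = 14.89 mm². Layer 13 is larger (22.71 vs 14.89 mm²).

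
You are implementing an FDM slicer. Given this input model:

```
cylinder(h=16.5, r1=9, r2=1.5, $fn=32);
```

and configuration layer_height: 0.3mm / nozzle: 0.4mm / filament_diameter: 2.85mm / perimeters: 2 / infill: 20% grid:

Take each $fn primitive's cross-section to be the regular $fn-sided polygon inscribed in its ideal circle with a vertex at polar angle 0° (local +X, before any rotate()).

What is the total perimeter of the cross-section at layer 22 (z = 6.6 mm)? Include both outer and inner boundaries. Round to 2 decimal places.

37.64 mm

At z = 6.6 mm: the cone (r1=9→r2=1.5) has section circumradius 6.000 here — a regular 32-gon (perimeter = 2·32·6.000·sin(180°/32) = 37.64 mm). Overall, the cross-section is a single solid region. Total boundary length (outer) = 37.64 mm.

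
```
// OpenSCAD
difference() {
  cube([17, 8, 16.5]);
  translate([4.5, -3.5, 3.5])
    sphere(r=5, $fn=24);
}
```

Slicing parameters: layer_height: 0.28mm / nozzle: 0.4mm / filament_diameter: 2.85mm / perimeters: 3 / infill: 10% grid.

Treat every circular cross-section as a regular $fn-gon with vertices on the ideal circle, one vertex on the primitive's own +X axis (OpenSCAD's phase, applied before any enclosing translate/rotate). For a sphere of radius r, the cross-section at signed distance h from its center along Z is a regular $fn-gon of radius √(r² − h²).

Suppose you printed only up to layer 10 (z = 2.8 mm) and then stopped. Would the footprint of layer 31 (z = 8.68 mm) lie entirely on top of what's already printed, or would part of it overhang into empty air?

Compare the two slices. At z = 2.8: the cube is present — its section is the full 17×8 rectangle (area 136.00 mm²); the r=5 sphere at (4.5, -3.5) contributes a regular 24-gon of circumradius √(5²−0.7²) = 4.951 (area = (24/2)·4.951²·sin(360°/24) = 76.12 mm²); Subtracting the remaining from the first: starting from the 17×8 cube (136.00 mm²), the r=5 sphere at (4.5, -3.5) partially overlaps it — only the 6.78 mm² overlap (of its 76.12 mm²) is removed, clipping the outline — area = 129.22 mm². At z = 8.68: the cube (footprint 17×8) is included at this height (area 136.00 mm²); the sphere at (4.5, -3.5) does not reach this height (|z−center|=5.180 > r=5); Subtracting the remaining from the first: none of the subtracted shapes is present at this height, so the 17×8 cube is unchanged — area = 136.00 mm². Checking containment: at z = 8.68 the cross-section extends beyond the z = 2.8 cross-section by about 6.78 mm².

part overhangs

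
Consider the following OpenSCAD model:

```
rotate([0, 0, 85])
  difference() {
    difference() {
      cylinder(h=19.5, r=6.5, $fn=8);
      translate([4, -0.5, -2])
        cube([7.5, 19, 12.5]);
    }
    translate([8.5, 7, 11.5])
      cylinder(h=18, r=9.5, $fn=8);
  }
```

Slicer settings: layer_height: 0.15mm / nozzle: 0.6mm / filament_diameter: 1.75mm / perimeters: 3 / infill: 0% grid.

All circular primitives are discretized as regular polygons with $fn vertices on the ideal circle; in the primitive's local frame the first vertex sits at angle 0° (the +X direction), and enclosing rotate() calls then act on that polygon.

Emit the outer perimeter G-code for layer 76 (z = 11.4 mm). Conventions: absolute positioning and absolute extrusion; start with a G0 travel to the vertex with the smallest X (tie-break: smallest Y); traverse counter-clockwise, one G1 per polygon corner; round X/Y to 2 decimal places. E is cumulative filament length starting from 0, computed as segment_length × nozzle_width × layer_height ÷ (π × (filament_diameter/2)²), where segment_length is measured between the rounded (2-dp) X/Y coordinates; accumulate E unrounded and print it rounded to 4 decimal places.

At z = 11.4 mm: the r=6.5 cylinder gives a regular 8-gon of circumradius 6.5 (constant along its height); the cube at (4, -0.5) is absent (z outside [-2, 10.5]); After the difference (first − rest): none of the subtracted shapes is present at this height, so the r=6.5 cylinder is unchanged — 1 connected region; the cylinder at (8.5, 7) is not intersected at this z (z outside [11.5, 29.5]); After the difference (first − rest): none of the subtracted shapes is present at this height, so the result so far is unchanged — 1 connected region; (rotated 85° about Z; rotation is an isometry so areas/perimeters/island counts are preserved). The outline is a single polygon with 8 vertices. Extrusion per mm of travel: 0.6 × 0.15 / (π × 0.875²) = 0.037418. Accumulating E over each segment gives final E = 1.4900.

G0 X-6.48 Y0.57 Z11.40
G1 X-4.98 Y-4.18 E0.1864
G1 X-0.57 Y-6.48 E0.3725
G1 X4.18 Y-4.98 E0.5589
G1 X6.48 Y-0.57 E0.7450
G1 X4.98 Y4.18 E0.9314
G1 X0.57 Y6.48 E1.1175
G1 X-4.18 Y4.98 E1.3039
G1 X-6.48 Y0.57 E1.4900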